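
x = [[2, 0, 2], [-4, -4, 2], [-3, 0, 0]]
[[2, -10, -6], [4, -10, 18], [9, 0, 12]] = x@[[-3, 0, -4], [4, 0, 0], [4, -5, 1]]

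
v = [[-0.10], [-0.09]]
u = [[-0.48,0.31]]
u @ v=[[0.02]]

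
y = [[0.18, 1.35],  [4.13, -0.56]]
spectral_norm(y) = 4.17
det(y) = -5.68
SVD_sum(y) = [[-0.0, 0.0],[4.13, -0.56]] + [[0.18, 1.35], [0.00, 0.00]]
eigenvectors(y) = [[0.56, -0.44], [0.83, 0.90]]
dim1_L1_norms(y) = [1.53, 4.69]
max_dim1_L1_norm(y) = 4.69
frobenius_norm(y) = 4.38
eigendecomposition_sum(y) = [[1.27,0.62], [1.9,0.93]] + [[-1.09, 0.73], [2.23, -1.49]]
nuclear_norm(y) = 5.53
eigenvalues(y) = [2.2, -2.58]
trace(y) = -0.38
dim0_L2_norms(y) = [4.13, 1.46]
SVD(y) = [[0.0, -1.0],  [-1.00, -0.00]] @ diag([4.167794408590183, 1.3619433790449589]) @ [[-0.99, 0.13],[-0.13, -0.99]]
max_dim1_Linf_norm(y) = 4.13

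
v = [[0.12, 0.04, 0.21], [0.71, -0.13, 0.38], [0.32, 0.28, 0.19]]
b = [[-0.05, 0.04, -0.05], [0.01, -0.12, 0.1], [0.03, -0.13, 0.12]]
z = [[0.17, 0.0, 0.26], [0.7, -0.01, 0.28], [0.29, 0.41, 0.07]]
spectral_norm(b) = 0.25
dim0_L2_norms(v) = [0.79, 0.31, 0.47]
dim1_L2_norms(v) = [0.25, 0.82, 0.47]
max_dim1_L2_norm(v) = 0.82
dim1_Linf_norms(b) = [0.05, 0.12, 0.13]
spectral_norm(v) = 0.91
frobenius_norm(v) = 0.97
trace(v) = 0.18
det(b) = 0.00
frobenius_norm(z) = 0.96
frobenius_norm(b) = 0.25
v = b + z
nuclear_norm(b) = 0.29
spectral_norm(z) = 0.86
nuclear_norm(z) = 1.42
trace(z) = 0.23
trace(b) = -0.05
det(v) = 0.03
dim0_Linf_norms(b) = [0.05, 0.13, 0.12]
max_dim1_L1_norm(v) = 1.22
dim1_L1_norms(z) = [0.43, 0.99, 0.77]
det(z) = 0.06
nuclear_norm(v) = 1.34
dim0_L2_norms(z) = [0.78, 0.41, 0.39]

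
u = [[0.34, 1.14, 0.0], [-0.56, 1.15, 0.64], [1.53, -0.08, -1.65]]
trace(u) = -0.16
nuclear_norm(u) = 4.17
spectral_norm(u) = 2.46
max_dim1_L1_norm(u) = 3.26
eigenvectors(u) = [[-0.14+0.00j, 0.81+0.00j, 0.81-0.00j], [0.21+0.00j, 0.21+0.05j, (0.21-0.05j)], [(-0.97+0j), 0.54-0.02j, 0.54+0.02j]]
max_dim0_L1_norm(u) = 2.43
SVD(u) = [[0.03, -0.76, -0.65], [0.45, -0.57, 0.68], [-0.89, -0.31, 0.33]] @ diag([2.4641220130324966, 1.5611680762491007, 0.14682282720802467]) @ [[-0.65, 0.25, 0.71], [-0.27, -0.96, 0.10], [-0.71, 0.13, -0.69]]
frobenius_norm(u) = 2.92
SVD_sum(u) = [[-0.04,0.02,0.05], [-0.73,0.28,0.79], [1.43,-0.55,-1.57]] + [[0.31, 1.14, -0.11],[0.24, 0.86, -0.09],[0.13, 0.47, -0.05]] + [[0.07, -0.01, 0.07], [-0.07, 0.01, -0.07], [-0.03, 0.01, -0.03]]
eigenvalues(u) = [(-1.42+0j), (0.63+0.07j), (0.63-0.07j)]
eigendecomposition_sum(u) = [[(0.19-0j), -0.09+0.00j, -0.25-0.00j], [(-0.29+0j), (0.14-0j), (0.38+0j)], [1.31-0.00j, -0.64+0.00j, (-1.74-0j)]] + [[(0.08+2.51j), 0.62-5.63j, (0.12-1.59j)],[(-0.14+0.64j), 0.51-1.38j, 0.13-0.39j],[0.11+1.66j, 0.28-3.74j, 0.05-1.05j]] + [[(0.08-2.51j), (0.62+5.63j), 0.12+1.59j], [(-0.14-0.64j), (0.51+1.38j), (0.13+0.39j)], [(0.11-1.66j), 0.28+3.74j, 0.05+1.05j]]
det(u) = -0.56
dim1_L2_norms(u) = [1.19, 1.43, 2.25]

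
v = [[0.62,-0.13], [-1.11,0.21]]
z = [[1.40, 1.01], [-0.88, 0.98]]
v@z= [[0.98, 0.50], [-1.74, -0.92]]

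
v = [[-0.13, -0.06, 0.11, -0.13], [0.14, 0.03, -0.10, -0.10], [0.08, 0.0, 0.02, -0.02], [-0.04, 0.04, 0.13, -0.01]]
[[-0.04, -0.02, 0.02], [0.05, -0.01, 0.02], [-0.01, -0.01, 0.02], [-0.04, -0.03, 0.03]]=v @ [[-0.03,  -0.04,  0.15], [0.23,  -0.14,  0.12], [-0.36,  -0.16,  0.22], [-0.09,  0.15,  -0.18]]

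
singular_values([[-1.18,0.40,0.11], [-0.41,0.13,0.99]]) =[1.43, 0.83]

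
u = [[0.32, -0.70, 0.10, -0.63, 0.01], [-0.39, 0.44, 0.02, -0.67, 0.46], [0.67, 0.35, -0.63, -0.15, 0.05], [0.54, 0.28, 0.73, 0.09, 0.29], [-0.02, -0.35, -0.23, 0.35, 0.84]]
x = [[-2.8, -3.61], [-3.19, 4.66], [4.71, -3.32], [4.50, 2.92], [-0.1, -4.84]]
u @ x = [[-1.03, -6.64], [-3.28, -0.79], [-6.64, 0.62], [1.41, -4.21], [1.58, -3.84]]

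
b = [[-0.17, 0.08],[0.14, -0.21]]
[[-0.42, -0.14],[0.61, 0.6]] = b@[[1.6, -0.81], [-1.82, -3.42]]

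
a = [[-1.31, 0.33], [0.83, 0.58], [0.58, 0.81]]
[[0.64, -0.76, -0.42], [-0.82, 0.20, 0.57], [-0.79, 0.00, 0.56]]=a@[[-0.62, 0.49, 0.42],[-0.53, -0.35, 0.39]]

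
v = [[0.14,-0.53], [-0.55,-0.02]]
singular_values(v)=[0.61, 0.49]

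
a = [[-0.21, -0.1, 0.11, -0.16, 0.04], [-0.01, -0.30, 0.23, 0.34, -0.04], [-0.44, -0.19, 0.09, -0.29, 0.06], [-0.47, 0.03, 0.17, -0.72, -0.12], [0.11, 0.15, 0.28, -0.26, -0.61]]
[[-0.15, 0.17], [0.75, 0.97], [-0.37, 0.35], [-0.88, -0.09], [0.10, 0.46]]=a @ [[1.09, -1.34], [-1.49, -1.02], [0.37, 0.58], [0.61, 1.35], [-0.42, -1.55]]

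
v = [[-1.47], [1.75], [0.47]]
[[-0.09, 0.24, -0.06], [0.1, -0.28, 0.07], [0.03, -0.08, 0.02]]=v @ [[0.06, -0.16, 0.04]]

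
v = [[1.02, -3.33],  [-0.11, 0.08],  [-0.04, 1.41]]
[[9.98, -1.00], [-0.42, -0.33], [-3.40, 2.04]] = v @[[2.11,4.11], [-2.35,1.56]]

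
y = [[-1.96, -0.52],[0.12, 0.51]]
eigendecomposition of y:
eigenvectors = [[-1.00, 0.21], [0.05, -0.98]]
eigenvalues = [-1.93, 0.48]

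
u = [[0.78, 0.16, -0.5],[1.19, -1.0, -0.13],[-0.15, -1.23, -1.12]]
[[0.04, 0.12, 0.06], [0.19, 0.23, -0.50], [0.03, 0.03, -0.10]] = u @ [[0.10, 0.16, -0.16], [-0.08, -0.04, 0.34], [0.05, 0.00, -0.26]]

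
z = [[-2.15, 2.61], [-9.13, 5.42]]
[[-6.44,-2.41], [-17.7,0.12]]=z @[[0.93, -1.10], [-1.7, -1.83]]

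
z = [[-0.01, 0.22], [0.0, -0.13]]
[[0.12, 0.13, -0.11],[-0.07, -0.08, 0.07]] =z @ [[0.33,0.91,-0.42], [0.54,0.61,-0.51]]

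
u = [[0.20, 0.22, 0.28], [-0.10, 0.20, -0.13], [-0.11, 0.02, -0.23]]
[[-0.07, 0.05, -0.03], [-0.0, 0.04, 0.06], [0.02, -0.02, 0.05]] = u@[[-0.25, -0.37, -0.07], [-0.12, 0.19, 0.13], [0.01, 0.28, -0.17]]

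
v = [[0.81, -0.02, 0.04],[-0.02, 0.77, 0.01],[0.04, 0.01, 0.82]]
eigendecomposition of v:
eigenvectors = [[-0.67, 0.52, 0.53],[0.07, -0.66, 0.75],[-0.73, -0.54, -0.41]]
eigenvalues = [0.86, 0.79, 0.75]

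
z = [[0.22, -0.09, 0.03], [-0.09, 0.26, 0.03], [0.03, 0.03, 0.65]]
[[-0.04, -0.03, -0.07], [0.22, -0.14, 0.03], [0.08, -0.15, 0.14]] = z@[[0.16, -0.35, -0.38], [0.88, -0.63, -0.03], [0.08, -0.18, 0.24]]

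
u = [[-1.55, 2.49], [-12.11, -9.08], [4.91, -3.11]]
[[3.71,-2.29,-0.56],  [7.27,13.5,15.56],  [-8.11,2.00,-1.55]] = u @[[-1.17,-0.29,-0.76], [0.76,-1.1,-0.7]]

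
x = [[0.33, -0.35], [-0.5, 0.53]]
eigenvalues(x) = [-0.0, 0.86]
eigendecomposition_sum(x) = [[-0.0, -0.00], [-0.0, -0.00]] + [[0.33, -0.35], [-0.50, 0.53]]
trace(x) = 0.86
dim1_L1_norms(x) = [0.68, 1.03]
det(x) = -0.00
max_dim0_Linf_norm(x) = 0.53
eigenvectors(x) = [[-0.73, 0.55],[-0.69, -0.83]]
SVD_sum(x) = [[0.33,-0.35], [-0.50,0.53]] + [[-0.0, -0.00], [-0.00, -0.0]]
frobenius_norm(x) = 0.87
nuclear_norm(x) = 0.87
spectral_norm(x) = 0.87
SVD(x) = [[-0.55, 0.83], [0.83, 0.55]] @ diag([0.8730979251388727, 0.00011453468977611711]) @ [[-0.69, 0.73], [-0.73, -0.69]]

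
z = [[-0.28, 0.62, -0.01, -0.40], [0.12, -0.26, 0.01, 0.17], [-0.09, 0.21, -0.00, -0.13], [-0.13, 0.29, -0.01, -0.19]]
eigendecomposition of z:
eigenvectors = [[(0.81+0j),-0.47+0.40j,-0.47-0.40j,(-0.62+0j)],[(-0.35+0j),0.21+0.17j,0.21-0.17j,(-0.29+0j)],[0.27+0.00j,-0.16-0.30j,-0.16+0.30j,(-0.73+0j)],[(0.38+0j),0.66+0.00j,0.66-0.00j,(0.02+0j)]]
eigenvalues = [(-0.74+0j), (-0+0j), (-0-0j), (0.01+0j)]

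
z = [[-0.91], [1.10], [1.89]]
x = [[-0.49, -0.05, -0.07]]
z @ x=[[0.45, 0.05, 0.06], [-0.54, -0.06, -0.08], [-0.93, -0.09, -0.13]]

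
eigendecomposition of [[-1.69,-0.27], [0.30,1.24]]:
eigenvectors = [[-0.99, 0.09], [0.1, -1.00]]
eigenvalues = [-1.66, 1.21]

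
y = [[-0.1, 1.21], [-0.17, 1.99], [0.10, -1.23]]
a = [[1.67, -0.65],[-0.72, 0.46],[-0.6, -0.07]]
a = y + [[1.77, -1.86], [-0.55, -1.53], [-0.70, 1.16]]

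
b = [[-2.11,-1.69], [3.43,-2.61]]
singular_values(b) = [4.39, 2.58]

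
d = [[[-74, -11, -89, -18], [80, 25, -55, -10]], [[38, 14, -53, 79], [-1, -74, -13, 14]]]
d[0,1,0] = 80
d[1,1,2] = -13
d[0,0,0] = -74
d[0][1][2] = -55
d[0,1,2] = -55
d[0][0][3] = -18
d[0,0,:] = [-74, -11, -89, -18]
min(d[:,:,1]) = -74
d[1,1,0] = -1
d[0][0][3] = -18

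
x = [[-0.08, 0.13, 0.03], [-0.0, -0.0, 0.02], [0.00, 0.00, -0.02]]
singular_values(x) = [0.16, 0.03, 0.0]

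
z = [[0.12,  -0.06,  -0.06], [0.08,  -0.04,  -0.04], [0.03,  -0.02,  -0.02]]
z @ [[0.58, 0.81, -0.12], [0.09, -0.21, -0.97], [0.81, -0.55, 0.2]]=[[0.02,0.14,0.03], [0.01,0.10,0.02], [-0.00,0.04,0.01]]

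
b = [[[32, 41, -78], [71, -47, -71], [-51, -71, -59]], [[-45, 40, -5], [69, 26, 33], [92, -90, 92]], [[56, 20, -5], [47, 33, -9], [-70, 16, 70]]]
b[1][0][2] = -5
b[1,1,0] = 69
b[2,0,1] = 20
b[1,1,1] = 26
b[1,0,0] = -45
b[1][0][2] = -5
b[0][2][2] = -59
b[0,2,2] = -59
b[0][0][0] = 32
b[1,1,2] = 33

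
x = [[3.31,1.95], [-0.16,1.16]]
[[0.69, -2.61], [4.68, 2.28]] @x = [[2.70, -1.68], [15.13, 11.77]]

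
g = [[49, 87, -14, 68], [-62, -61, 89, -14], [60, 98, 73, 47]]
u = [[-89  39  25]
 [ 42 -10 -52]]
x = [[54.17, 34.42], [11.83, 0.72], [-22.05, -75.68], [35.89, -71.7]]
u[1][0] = 42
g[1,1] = -61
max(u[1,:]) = 42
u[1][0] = 42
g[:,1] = [87, -61, 98]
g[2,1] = 98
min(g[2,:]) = 47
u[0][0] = -89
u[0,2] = 25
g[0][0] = 49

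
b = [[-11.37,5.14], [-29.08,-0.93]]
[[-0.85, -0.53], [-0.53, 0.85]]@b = [[25.08, -3.88],[-18.69, -3.51]]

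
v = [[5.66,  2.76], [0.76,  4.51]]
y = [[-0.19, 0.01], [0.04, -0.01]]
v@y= [[-0.97, 0.03],[0.04, -0.04]]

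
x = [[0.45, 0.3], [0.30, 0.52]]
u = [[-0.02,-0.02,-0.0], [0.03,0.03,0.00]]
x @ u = [[-0.0, -0.00, 0.0],[0.01, 0.01, 0.0]]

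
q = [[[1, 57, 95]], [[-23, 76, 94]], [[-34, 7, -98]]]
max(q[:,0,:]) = 95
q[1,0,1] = 76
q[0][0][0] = 1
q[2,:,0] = [-34]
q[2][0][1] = 7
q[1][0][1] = 76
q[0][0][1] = 57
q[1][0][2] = 94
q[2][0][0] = -34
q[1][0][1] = 76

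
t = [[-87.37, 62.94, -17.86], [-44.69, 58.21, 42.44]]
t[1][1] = 58.21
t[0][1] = 62.94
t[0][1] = 62.94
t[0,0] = -87.37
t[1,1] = 58.21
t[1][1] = 58.21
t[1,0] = -44.69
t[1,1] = 58.21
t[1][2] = 42.44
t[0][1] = 62.94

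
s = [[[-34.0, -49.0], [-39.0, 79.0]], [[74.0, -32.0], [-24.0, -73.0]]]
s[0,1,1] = 79.0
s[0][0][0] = -34.0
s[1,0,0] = 74.0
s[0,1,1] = 79.0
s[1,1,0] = -24.0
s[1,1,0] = -24.0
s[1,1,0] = -24.0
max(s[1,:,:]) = 74.0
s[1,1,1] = -73.0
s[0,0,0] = -34.0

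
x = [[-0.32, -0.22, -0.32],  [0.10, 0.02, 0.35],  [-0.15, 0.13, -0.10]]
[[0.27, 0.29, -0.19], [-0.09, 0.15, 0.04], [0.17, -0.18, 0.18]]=x@[[-0.99, -0.55, -0.31], [0.18, -1.50, 1.14], [0.01, 0.68, 0.13]]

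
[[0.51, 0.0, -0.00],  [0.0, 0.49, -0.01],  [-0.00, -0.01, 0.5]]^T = [[0.51,0.0,-0.0],[0.0,0.49,-0.01],[-0.00,-0.01,0.5]]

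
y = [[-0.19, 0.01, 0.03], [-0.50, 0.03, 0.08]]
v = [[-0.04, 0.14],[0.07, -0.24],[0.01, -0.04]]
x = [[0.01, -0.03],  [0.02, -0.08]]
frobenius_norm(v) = 0.29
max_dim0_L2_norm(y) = 0.53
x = y @ v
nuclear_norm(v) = 0.29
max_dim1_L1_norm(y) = 0.61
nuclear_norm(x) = 0.09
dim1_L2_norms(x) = [0.03, 0.08]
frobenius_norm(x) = 0.09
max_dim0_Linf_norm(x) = 0.08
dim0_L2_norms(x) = [0.02, 0.09]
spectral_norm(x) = 0.09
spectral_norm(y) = 0.54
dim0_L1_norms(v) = [0.12, 0.42]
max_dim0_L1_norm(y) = 0.69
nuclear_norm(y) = 0.54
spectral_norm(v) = 0.29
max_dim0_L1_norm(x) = 0.11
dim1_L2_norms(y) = [0.19, 0.51]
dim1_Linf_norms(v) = [0.14, 0.24, 0.04]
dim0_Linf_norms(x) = [0.02, 0.08]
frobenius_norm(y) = 0.54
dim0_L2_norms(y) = [0.53, 0.03, 0.09]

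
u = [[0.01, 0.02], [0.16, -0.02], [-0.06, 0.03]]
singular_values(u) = [0.17, 0.03]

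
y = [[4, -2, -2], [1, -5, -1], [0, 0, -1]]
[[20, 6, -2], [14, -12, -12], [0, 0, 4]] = y @[[4, 3, -1], [-2, 3, 3], [0, 0, -4]]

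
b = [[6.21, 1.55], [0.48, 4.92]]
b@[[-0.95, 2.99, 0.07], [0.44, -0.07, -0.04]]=[[-5.22, 18.46, 0.37], [1.71, 1.09, -0.16]]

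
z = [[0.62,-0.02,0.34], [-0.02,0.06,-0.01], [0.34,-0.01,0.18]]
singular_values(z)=[0.81, 0.06, 0.0]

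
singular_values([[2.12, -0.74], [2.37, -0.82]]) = [3.37, 0.0]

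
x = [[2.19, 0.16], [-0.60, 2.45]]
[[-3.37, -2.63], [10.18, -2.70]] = x @ [[-1.81, -1.1], [3.71, -1.37]]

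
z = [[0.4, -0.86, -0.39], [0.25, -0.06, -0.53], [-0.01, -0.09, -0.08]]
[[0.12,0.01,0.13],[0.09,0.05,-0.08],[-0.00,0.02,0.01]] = z @ [[0.31, -0.18, -0.05],[0.01, -0.01, -0.25],[-0.02, -0.18, 0.16]]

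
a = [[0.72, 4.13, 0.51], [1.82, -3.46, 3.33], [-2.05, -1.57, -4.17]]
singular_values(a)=[6.14, 5.52, 0.36]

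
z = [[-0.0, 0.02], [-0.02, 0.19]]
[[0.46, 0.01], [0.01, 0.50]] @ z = [[-0.0, 0.01], [-0.01, 0.1]]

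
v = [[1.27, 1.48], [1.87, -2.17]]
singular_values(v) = [2.89, 1.91]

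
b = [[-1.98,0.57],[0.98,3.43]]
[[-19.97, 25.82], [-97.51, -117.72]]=b @ [[1.76,-21.18], [-28.93,-28.27]]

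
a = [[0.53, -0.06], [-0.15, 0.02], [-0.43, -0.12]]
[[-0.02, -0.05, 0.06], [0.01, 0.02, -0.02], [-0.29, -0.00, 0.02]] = a@ [[0.17, -0.07, 0.06], [1.82, 0.28, -0.4]]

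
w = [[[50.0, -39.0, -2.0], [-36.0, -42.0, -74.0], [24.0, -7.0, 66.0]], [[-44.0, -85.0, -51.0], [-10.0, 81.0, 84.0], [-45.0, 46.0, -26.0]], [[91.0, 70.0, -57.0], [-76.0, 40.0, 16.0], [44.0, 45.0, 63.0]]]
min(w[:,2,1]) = -7.0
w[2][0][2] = -57.0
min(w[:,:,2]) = -74.0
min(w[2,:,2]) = -57.0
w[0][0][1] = -39.0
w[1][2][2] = -26.0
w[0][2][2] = 66.0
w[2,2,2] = 63.0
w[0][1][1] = -42.0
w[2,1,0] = -76.0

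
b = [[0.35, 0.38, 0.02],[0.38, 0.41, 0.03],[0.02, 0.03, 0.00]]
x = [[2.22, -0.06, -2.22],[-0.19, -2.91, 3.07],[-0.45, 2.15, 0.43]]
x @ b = [[0.71, 0.75, 0.04], [-1.11, -1.17, -0.09], [0.67, 0.72, 0.06]]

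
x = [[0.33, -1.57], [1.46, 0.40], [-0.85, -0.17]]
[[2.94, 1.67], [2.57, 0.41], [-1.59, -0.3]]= x @[[2.15, 0.54], [-1.42, -0.95]]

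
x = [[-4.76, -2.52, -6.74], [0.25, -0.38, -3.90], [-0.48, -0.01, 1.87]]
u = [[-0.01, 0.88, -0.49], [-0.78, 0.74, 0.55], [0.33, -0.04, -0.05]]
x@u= [[-0.21,-5.78,1.28],[-0.99,0.09,-0.14],[0.63,-0.50,0.14]]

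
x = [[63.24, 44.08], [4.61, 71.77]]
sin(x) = [[0.68, -0.09],  [-0.01, 0.67]]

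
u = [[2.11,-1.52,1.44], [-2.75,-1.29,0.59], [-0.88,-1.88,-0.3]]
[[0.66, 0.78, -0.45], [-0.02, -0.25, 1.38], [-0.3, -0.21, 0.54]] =u@[[0.07, 0.16, -0.41], [0.06, -0.01, -0.12], [0.42, 0.30, 0.16]]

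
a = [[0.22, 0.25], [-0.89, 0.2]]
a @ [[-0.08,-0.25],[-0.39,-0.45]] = [[-0.12, -0.17], [-0.01, 0.13]]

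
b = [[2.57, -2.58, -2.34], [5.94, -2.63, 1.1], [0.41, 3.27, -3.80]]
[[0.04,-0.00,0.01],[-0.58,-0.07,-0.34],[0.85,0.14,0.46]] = b@[[-0.03,-0.0,-0.02], [0.09,0.02,0.05], [-0.15,-0.02,-0.08]]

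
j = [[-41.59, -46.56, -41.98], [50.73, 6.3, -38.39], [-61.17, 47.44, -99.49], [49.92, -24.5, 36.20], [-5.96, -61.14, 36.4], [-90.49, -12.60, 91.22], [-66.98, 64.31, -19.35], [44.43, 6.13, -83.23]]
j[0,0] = -41.59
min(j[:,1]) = -61.14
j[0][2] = -41.98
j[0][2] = -41.98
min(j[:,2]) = -99.49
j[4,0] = -5.96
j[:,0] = [-41.59, 50.73, -61.17, 49.92, -5.96, -90.49, -66.98, 44.43]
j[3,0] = 49.92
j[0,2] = -41.98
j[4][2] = 36.4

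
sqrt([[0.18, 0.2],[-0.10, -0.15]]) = [[0.47-0.12j, (0.37-0.31j)], [-0.19+0.16j, (-0.15+0.39j)]]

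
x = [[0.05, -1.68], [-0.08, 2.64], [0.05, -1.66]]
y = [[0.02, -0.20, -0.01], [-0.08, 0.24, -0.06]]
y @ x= [[0.02, -0.55], [-0.03, 0.87]]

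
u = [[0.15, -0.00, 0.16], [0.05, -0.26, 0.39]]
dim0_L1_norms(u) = [0.2, 0.26, 0.55]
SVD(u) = [[-0.33,-0.94], [-0.94,0.33]] @ diag([0.4967806339760414, 0.15332645468529682]) @ [[-0.2, 0.49, -0.85], [-0.81, -0.56, -0.14]]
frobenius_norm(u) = 0.52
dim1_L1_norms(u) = [0.31, 0.7]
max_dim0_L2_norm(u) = 0.42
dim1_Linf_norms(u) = [0.16, 0.39]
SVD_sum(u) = [[0.03, -0.08, 0.14], [0.09, -0.23, 0.40]] + [[0.12, 0.08, 0.02], [-0.04, -0.03, -0.01]]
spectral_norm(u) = 0.50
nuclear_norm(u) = 0.65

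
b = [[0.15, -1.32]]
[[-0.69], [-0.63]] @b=[[-0.10, 0.91],[-0.09, 0.83]]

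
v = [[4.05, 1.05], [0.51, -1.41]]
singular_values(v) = [4.19, 1.49]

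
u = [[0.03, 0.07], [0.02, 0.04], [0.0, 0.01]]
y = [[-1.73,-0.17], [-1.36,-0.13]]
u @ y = [[-0.15,  -0.01], [-0.09,  -0.01], [-0.01,  -0.00]]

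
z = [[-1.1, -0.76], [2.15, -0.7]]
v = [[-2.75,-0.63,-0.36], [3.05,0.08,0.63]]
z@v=[[0.71,0.63,-0.08], [-8.05,-1.41,-1.21]]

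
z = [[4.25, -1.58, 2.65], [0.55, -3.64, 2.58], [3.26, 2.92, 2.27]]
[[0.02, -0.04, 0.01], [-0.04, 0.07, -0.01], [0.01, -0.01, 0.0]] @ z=[[0.1, 0.14, -0.03],  [-0.16, -0.22, 0.05],  [0.04, 0.02, 0.0]]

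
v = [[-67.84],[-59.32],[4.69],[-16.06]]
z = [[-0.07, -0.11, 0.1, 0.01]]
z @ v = [[11.58]]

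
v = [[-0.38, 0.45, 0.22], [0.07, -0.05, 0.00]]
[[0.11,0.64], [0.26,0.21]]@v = [[0.00, 0.02, 0.02],[-0.08, 0.11, 0.06]]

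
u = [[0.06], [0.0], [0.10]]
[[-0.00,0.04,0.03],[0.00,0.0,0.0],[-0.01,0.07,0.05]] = u@[[-0.05,0.70,0.5]]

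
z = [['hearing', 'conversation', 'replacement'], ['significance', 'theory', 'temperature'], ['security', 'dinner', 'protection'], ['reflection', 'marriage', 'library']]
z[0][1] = 'conversation'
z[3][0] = 'reflection'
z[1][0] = 'significance'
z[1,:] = ['significance', 'theory', 'temperature']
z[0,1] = 'conversation'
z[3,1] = 'marriage'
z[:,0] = ['hearing', 'significance', 'security', 'reflection']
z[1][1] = 'theory'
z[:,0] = ['hearing', 'significance', 'security', 'reflection']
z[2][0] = 'security'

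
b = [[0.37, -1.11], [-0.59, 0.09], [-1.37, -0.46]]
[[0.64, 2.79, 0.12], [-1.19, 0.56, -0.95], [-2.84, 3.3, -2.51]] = b@[[2.04,-1.41,1.68], [0.10,-2.98,0.45]]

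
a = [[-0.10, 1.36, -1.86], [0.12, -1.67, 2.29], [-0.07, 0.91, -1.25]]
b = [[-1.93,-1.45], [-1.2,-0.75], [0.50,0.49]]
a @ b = [[-2.37, -1.79],[2.92, 2.20],[-1.58, -1.19]]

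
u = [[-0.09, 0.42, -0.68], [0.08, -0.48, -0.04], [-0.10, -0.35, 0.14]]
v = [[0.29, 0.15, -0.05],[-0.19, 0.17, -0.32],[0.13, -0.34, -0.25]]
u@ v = [[-0.19, 0.29, 0.04],  [0.11, -0.06, 0.16],  [0.06, -0.12, 0.08]]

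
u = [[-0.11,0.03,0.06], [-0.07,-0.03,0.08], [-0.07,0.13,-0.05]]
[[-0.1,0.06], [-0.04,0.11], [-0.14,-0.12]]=u @ [[0.51, -0.8], [-0.9, -1.27], [-0.33, 0.19]]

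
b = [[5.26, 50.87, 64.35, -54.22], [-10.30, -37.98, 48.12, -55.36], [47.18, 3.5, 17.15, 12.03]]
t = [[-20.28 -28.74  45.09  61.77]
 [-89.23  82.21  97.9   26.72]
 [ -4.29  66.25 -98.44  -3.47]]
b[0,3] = -54.22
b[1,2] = 48.12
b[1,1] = -37.98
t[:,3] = [61.77, 26.72, -3.47]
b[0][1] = 50.87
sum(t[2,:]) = -39.949999999999996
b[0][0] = 5.26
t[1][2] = 97.9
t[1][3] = 26.72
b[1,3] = -55.36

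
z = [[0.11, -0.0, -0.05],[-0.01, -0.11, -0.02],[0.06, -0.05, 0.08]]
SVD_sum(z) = [[0.06, -0.05, 0.01], [0.05, -0.04, 0.01], [0.07, -0.05, 0.01]] + [[0.05,0.06,-0.03], [-0.05,-0.06,0.03], [-0.02,-0.02,0.01]] + [[-0.0, -0.01, -0.03], [-0.01, -0.02, -0.05], [0.01, 0.02, 0.06]]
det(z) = -0.00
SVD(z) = [[-0.62,0.72,-0.32], [-0.45,-0.66,-0.61], [-0.65,-0.23,0.73]] @ diag([0.1313511938969421, 0.1177226451554807, 0.09267277205007249]) @ [[-0.78, 0.62, -0.09], [0.61, 0.71, -0.35], [0.15, 0.33, 0.93]]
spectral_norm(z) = 0.13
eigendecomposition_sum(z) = [[0.06+0.02j, 0.00-0.01j, (-0.02+0.04j)], [-0.00+0.01j, 0.00+0.00j, (-0-0j)], [(0.03-0.06j), (-0.01-0.01j), 0.04+0.04j]] + [[(0.06-0.02j), 0.00+0.01j, (-0.02-0.04j)], [(-0-0.01j), -0j, (-0+0j)], [0.03+0.06j, -0.01+0.01j, (0.04-0.04j)]] + [[-0.00-0.00j, -0.01+0.00j, -0.00+0.00j], [(-0-0j), -0.11+0.00j, (-0.01+0j)], [-0.00-0.00j, -0.03+0.00j, -0.00+0.00j]]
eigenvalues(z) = [(0.1+0.05j), (0.1-0.05j), (-0.12+0j)]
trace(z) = 0.08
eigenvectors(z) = [[(0.15+0.65j),0.15-0.65j,(0.05+0j)], [-0.08-0.01j,-0.08+0.01j,0.97+0.00j], [0.74+0.00j,(0.74-0j),(0.23+0j)]]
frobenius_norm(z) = 0.20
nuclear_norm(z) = 0.34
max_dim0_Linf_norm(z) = 0.11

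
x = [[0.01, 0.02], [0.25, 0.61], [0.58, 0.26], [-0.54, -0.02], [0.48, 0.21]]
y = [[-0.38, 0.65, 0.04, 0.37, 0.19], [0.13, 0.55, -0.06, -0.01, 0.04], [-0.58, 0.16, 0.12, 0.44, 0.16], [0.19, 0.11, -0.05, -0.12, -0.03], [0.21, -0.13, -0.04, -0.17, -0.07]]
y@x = [[0.07, 0.43],[0.13, 0.33],[-0.06, 0.14],[0.05, 0.05],[0.00, -0.10]]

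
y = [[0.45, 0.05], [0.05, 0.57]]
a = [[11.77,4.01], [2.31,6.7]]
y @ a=[[5.41, 2.14], [1.91, 4.02]]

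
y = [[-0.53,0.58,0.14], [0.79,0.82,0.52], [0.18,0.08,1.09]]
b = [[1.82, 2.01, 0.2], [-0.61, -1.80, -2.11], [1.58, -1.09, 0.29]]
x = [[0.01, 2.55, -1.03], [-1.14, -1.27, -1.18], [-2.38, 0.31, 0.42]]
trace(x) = -0.84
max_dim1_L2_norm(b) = 2.84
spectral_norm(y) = 1.49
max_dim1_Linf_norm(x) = 2.55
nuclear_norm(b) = 7.10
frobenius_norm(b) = 4.38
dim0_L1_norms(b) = [4.01, 4.9, 2.6]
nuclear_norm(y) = 3.05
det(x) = 11.86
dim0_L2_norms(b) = [2.49, 2.91, 2.14]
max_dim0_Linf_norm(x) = 2.55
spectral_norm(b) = 3.59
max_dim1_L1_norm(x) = 3.59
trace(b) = 0.31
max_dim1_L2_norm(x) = 2.75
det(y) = -0.91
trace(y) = 1.38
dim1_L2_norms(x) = [2.75, 2.07, 2.44]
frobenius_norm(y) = 1.85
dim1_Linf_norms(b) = [2.01, 2.11, 1.58]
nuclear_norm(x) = 7.09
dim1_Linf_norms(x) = [2.55, 1.27, 2.38]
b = x @ y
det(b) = -10.78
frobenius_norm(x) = 4.22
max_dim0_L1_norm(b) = 4.9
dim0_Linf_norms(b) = [1.82, 2.01, 2.11]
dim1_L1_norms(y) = [1.25, 2.13, 1.35]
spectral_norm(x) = 2.94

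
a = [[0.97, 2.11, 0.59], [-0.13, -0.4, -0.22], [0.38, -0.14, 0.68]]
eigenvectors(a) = [[-0.68, 0.45, -0.83],[0.17, 0.15, 0.41],[-0.72, -0.88, 0.37]]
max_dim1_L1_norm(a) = 3.67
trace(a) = 1.25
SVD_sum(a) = [[0.99, 2.08, 0.67], [-0.19, -0.4, -0.13], [0.09, 0.19, 0.06]] + [[-0.03, 0.04, -0.07], [-0.02, 0.02, -0.04], [0.28, -0.33, 0.62]] + [[0.01, -0.0, -0.01], [0.08, -0.02, -0.05], [0.01, -0.0, -0.0]]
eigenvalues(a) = [1.07, 0.51, -0.33]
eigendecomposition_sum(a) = [[0.74, 1.01, 0.55], [-0.18, -0.25, -0.13], [0.78, 1.07, 0.58]] + [[0.2, 0.47, -0.08], [0.07, 0.16, -0.03], [-0.39, -0.93, 0.15]] + [[0.03, 0.62, 0.12],[-0.01, -0.31, -0.06],[-0.01, -0.28, -0.05]]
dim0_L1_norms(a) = [1.48, 2.65, 1.49]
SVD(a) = [[-0.98,  0.11,  -0.18], [0.19,  0.07,  -0.98], [-0.09,  -0.99,  -0.09]] @ diag([2.4489932670087855, 0.7652976229937168, 0.09773191078557941]) @ [[-0.41, -0.87, -0.28],  [-0.37, 0.44, -0.82],  [-0.83, 0.23, 0.50]]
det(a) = -0.18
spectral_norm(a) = 2.45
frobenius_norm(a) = 2.57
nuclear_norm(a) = 3.31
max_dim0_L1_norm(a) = 2.65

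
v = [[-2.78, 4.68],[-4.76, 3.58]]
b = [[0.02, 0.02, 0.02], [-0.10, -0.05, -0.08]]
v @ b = [[-0.52, -0.29, -0.43], [-0.45, -0.27, -0.38]]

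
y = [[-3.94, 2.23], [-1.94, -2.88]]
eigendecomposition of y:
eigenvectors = [[(0.73+0j), 0.73-0.00j],[(0.17+0.66j), 0.17-0.66j]]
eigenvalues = [(-3.41+2.01j), (-3.41-2.01j)]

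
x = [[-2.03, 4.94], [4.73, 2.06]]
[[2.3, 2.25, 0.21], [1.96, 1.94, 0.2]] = x @ [[0.18, 0.18, 0.02], [0.54, 0.53, 0.05]]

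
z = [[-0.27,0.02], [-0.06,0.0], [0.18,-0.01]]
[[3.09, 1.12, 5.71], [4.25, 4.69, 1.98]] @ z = [[0.13, 0.0], [-1.07, 0.07]]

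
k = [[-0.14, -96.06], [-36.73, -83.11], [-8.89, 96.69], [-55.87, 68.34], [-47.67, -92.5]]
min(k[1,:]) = -83.11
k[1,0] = -36.73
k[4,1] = -92.5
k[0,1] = -96.06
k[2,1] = 96.69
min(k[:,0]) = -55.87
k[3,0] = -55.87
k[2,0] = -8.89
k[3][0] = -55.87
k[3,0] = -55.87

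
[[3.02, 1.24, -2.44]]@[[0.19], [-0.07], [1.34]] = [[-2.78]]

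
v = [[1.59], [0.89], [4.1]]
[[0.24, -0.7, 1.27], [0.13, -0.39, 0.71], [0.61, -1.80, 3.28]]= v @ [[0.15, -0.44, 0.8]]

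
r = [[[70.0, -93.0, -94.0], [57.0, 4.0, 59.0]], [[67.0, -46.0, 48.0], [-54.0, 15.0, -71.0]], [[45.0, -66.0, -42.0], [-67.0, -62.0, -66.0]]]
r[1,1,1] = 15.0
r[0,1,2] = 59.0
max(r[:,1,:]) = 59.0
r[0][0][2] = -94.0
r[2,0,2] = -42.0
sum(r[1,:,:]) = -41.0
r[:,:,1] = [[-93.0, 4.0], [-46.0, 15.0], [-66.0, -62.0]]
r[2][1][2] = -66.0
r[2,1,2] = -66.0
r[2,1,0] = -67.0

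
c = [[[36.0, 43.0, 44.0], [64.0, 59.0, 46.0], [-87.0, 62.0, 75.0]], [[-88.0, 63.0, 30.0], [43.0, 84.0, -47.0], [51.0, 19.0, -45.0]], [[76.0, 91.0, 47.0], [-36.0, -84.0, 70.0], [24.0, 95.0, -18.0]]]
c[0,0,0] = 36.0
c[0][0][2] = 44.0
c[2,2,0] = 24.0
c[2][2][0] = 24.0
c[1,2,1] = 19.0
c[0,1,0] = 64.0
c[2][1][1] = -84.0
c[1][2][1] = 19.0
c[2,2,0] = 24.0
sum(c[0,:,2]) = 165.0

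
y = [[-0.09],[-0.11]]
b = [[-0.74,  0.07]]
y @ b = [[0.07,-0.01],[0.08,-0.01]]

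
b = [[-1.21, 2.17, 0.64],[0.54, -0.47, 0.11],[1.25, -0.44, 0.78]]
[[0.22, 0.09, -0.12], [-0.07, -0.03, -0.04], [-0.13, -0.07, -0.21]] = b @ [[-0.33, -0.19, -0.61], [-0.16, -0.11, -0.52], [0.27, 0.15, 0.42]]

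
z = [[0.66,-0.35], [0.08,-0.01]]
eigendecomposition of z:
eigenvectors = [[0.99, 0.49], [0.13, 0.87]]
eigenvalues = [0.62, 0.03]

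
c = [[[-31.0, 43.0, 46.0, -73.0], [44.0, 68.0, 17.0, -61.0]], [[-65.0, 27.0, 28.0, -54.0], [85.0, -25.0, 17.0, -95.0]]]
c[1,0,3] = -54.0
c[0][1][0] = 44.0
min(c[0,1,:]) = -61.0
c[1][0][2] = 28.0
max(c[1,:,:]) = 85.0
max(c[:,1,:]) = 85.0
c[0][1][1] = 68.0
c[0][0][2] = 46.0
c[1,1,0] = 85.0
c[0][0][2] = 46.0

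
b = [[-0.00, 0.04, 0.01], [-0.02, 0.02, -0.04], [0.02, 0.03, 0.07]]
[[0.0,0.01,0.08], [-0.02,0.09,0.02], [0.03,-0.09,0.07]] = b@ [[0.47, -1.44, 0.62], [0.01, 0.61, 1.89], [0.33, -1.14, 0.07]]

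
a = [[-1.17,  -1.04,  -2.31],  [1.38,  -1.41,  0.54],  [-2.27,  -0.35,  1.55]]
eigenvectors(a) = [[(0.49+0j), (0.23-0.52j), 0.23+0.52j], [0.05+0.00j, (-0.76+0j), (-0.76-0j)], [(-0.87+0j), 0.16-0.28j, 0.16+0.28j]]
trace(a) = -1.03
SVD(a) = [[-0.13, 0.95, -0.3],[0.42, -0.22, -0.88],[-0.90, -0.24, -0.37]] @ diag([2.9059516569871566, 2.8724072225889032, 1.7185231202613198]) @ [[0.95,  -0.05,  -0.29], [-0.30,  -0.21,  -0.93], [-0.01,  0.98,  -0.21]]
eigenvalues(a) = [(2.84+0j), (-1.94+1.14j), (-1.94-1.14j)]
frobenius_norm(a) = 4.43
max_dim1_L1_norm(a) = 4.52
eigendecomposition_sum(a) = [[0.67-0.00j,(-0.06-0j),-1.22+0.00j], [0.07-0.00j,(-0.01-0j),-0.12+0.00j], [-1.19+0.00j,0.11+0.00j,(2.18+0j)]] + [[(-0.92+0.13j), (-0.49-0.78j), (-0.54+0.03j)], [0.66+1.07j, -0.70+1.03j, (0.33+0.66j)], [-0.54+0.02j, -0.23-0.48j, -0.31-0.02j]] + [[-0.92-0.13j, (-0.49+0.78j), (-0.54-0.03j)], [0.66-1.07j, (-0.7-1.03j), 0.33-0.66j], [-0.54-0.02j, -0.23+0.48j, (-0.31+0.02j)]]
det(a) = 14.34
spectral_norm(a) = 2.91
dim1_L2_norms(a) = [2.79, 2.05, 2.77]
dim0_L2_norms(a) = [2.9, 1.79, 2.83]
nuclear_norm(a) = 7.50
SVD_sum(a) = [[-0.37, 0.02, 0.11], [1.17, -0.06, -0.36], [-2.49, 0.13, 0.77]] + [[-0.81,-0.56,-2.53], [0.19,0.13,0.58], [0.21,0.14,0.65]] + [[0.01, -0.50, 0.11], [0.02, -1.48, 0.32], [0.01, -0.62, 0.13]]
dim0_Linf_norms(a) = [2.27, 1.41, 2.31]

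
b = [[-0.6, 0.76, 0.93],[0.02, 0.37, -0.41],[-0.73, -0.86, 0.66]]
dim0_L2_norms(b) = [0.95, 1.21, 1.21]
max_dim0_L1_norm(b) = 2.0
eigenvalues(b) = [(1+0j), (-0.29+0.66j), (-0.29-0.66j)]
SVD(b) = [[0.65, -0.76, 0.02], [-0.25, -0.24, -0.94], [0.72, 0.60, -0.35]] @ diag([1.5115595914867626, 1.204290515149858, 0.2843799509537535]) @ [[-0.61, -0.14, 0.78], [0.01, -0.98, -0.17], [0.79, -0.1, 0.6]]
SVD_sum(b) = [[-0.6, -0.14, 0.77], [0.23, 0.06, -0.3], [-0.66, -0.15, 0.85]] + [[-0.01,0.90,0.16],[-0.0,0.29,0.05],[0.01,-0.72,-0.13]] + [[0.0, -0.00, 0.00], [-0.21, 0.03, -0.16], [-0.08, 0.01, -0.06]]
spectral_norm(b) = 1.51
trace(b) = 0.43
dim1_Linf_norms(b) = [0.93, 0.41, 0.86]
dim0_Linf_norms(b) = [0.73, 0.86, 0.93]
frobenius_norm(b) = 1.95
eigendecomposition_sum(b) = [[-0.06+0.00j, -0.26+0.00j, 0.13+0.00j], [(0.15-0j), 0.59-0.00j, -0.31-0.00j], [-0.23+0.00j, (-0.92+0j), (0.48+0j)]] + [[-0.27+0.30j, (0.51+0.32j), (0.4+0.12j)], [(-0.06-0.08j), (-0.11+0.11j), -0.05+0.10j], [-0.25-0.02j, 0.03+0.37j, 0.09+0.24j]] + [[-0.27-0.30j, 0.51-0.32j, (0.4-0.12j)], [(-0.06+0.08j), (-0.11-0.11j), (-0.05-0.1j)], [-0.25+0.02j, 0.03-0.37j, 0.09-0.24j]]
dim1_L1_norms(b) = [2.29, 0.8, 2.25]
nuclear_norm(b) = 3.00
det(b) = 0.52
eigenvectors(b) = [[(0.23+0j), (-0.83+0j), (-0.83-0j)], [-0.52+0.00j, 0.04-0.21j, 0.04+0.21j], [(0.82+0j), -0.31-0.41j, (-0.31+0.41j)]]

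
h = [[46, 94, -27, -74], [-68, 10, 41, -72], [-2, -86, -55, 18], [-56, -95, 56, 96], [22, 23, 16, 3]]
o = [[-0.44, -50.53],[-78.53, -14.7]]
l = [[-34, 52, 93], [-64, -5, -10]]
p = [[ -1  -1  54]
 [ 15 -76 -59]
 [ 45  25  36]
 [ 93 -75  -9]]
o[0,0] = -0.44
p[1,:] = [15, -76, -59]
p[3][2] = -9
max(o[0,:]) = -0.44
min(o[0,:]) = -50.53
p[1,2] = -59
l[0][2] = 93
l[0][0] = -34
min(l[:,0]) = -64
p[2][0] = 45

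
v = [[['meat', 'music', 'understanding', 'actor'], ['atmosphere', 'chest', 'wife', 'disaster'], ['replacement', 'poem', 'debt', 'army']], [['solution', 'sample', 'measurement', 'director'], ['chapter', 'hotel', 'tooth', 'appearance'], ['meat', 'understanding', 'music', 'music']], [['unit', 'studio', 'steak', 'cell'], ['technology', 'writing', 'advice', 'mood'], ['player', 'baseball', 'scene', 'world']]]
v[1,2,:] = ['meat', 'understanding', 'music', 'music']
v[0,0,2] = 'understanding'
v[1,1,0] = 'chapter'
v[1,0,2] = 'measurement'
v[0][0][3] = 'actor'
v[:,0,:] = [['meat', 'music', 'understanding', 'actor'], ['solution', 'sample', 'measurement', 'director'], ['unit', 'studio', 'steak', 'cell']]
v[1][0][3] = 'director'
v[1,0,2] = 'measurement'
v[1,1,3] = 'appearance'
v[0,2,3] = 'army'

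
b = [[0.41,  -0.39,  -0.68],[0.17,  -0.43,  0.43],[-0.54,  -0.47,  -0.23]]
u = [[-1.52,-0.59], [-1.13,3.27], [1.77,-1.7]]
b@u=[[-1.39, -0.36], [0.99, -2.24], [0.94, -0.83]]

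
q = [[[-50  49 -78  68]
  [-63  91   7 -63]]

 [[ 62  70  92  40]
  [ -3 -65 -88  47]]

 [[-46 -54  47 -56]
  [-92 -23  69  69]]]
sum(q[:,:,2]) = 49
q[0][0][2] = -78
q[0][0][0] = -50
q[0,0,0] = -50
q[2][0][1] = -54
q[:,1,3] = [-63, 47, 69]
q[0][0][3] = 68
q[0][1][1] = 91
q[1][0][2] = 92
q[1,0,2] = 92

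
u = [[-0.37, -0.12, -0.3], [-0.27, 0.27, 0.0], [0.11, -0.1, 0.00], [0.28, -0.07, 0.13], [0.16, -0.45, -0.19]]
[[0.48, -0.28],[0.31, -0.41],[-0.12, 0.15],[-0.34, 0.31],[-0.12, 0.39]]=u@ [[-0.20, -0.06], [0.93, -1.57], [-1.72, 1.64]]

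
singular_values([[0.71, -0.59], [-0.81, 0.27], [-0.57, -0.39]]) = [1.28, 0.64]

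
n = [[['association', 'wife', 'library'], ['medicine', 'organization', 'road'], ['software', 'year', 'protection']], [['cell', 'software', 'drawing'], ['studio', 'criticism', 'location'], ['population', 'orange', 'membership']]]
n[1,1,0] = 'studio'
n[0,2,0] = 'software'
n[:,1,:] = [['medicine', 'organization', 'road'], ['studio', 'criticism', 'location']]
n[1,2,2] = 'membership'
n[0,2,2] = 'protection'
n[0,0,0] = 'association'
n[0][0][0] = 'association'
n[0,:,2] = ['library', 'road', 'protection']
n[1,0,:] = ['cell', 'software', 'drawing']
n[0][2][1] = 'year'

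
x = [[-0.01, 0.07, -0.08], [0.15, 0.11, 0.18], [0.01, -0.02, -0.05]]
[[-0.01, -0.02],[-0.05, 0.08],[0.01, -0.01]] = x @[[0.02,0.31], [-0.31,-0.03], [-0.11,0.22]]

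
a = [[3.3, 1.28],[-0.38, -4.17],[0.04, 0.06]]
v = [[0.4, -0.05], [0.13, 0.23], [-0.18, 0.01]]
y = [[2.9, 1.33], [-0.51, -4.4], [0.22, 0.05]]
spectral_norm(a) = 4.70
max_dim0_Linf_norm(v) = 0.4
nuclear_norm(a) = 7.52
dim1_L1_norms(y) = [4.23, 4.91, 0.27]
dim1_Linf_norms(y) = [2.9, 4.4, 0.22]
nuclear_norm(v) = 0.69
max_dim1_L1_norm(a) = 4.58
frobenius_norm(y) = 5.46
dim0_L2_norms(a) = [3.32, 4.36]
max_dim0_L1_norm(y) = 5.78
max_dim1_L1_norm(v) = 0.45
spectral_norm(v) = 0.46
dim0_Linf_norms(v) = [0.4, 0.23]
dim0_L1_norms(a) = [3.72, 5.51]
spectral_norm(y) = 4.86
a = v + y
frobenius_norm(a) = 5.48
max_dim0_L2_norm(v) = 0.46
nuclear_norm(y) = 7.35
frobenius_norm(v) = 0.51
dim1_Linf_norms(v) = [0.4, 0.23, 0.18]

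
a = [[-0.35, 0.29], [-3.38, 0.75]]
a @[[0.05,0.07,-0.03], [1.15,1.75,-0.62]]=[[0.32, 0.48, -0.17], [0.69, 1.08, -0.36]]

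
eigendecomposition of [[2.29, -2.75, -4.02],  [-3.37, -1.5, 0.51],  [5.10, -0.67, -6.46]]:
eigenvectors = [[0.67+0.00j,0.37+0.33j,(0.37-0.33j)], [-0.59+0.00j,-0.00+0.48j,-0.00-0.48j], [0.45+0.00j,0.72+0.00j,0.72-0.00j]]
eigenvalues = [(1.98+0j), (-3.82+1.88j), (-3.82-1.88j)]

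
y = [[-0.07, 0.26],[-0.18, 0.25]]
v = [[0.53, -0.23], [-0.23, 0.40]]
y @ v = [[-0.10,0.12], [-0.15,0.14]]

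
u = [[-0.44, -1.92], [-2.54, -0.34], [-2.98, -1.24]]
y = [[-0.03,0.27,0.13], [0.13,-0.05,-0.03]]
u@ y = [[-0.24, -0.02, 0.0], [0.03, -0.67, -0.32], [-0.07, -0.74, -0.35]]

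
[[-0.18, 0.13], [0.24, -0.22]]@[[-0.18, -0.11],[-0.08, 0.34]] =[[0.02,0.06], [-0.03,-0.1]]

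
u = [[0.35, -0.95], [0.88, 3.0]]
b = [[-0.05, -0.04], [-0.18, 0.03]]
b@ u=[[-0.05,  -0.07],[-0.04,  0.26]]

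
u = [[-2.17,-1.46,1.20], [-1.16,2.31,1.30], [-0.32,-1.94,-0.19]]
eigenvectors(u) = [[-0.93, -0.42, 0.56],[-0.15, 0.7, -0.17],[-0.33, -0.58, 0.81]]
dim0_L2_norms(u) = [2.48, 3.35, 1.78]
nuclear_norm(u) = 6.40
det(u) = -0.00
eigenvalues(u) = [-1.98, 1.93, 0.0]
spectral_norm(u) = 3.40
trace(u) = -0.05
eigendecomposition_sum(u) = [[-2.61, -0.07, 1.8],[-0.42, -0.01, 0.29],[-0.93, -0.03, 0.64]] + [[0.44, -1.39, -0.60],[-0.74, 2.32, 1.01],[0.61, -1.91, -0.83]] + [[-0.00,0.00,0.0], [0.00,-0.0,-0.00], [-0.0,0.00,0.0]]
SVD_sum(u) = [[-0.14, -1.45, -0.21], [0.22, 2.32, 0.34], [-0.18, -1.94, -0.28]] + [[-2.03, -0.01, 1.41], [-1.38, -0.01, 0.96], [-0.14, -0.00, 0.09]] + [[-0.00, 0.0, -0.00],[0.0, -0.00, 0.00],[0.00, -0.00, 0.0]]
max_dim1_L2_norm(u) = 2.89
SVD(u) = [[0.43, 0.83, -0.36], [-0.69, 0.56, 0.45], [0.58, 0.06, 0.81]] @ diag([3.402132773856018, 2.996630184050254, 0.00035929610590210636]) @ [[-0.09, -0.99, -0.14],[-0.82, -0.01, 0.57],[0.56, -0.17, 0.81]]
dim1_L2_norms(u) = [2.88, 2.89, 1.98]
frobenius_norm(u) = 4.53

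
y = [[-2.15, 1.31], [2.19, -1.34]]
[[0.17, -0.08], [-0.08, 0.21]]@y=[[-0.54, 0.33], [0.63, -0.39]]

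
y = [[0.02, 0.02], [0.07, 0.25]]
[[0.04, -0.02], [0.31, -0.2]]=y @ [[0.93, -0.60], [0.96, -0.62]]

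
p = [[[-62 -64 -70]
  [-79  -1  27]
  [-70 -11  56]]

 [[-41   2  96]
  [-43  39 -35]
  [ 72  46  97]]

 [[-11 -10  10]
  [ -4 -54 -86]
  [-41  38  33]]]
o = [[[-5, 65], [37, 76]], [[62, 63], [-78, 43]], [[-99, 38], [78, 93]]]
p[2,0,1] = -10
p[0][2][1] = -11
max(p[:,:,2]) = 97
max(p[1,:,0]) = 72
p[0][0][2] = -70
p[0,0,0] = -62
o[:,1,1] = [76, 43, 93]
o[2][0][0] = -99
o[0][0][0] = -5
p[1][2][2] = 97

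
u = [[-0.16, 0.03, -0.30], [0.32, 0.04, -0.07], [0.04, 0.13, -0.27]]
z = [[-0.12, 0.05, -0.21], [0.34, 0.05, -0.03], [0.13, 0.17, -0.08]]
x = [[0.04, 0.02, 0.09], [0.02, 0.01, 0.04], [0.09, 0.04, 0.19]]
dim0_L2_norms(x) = [0.1, 0.05, 0.21]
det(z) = -0.01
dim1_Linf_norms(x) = [0.09, 0.04, 0.19]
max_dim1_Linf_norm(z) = 0.34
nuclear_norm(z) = 0.75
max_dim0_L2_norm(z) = 0.38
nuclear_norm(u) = 0.85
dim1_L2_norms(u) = [0.34, 0.33, 0.3]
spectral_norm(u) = 0.43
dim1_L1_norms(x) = [0.15, 0.07, 0.32]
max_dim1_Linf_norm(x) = 0.19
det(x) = -0.00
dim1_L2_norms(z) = [0.25, 0.34, 0.23]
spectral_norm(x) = 0.24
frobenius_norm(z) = 0.48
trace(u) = -0.39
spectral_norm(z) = 0.39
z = u + x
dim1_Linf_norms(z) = [0.21, 0.34, 0.17]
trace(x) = 0.24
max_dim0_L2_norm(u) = 0.41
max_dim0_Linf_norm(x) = 0.19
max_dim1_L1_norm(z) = 0.42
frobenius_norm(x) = 0.24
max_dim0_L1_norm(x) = 0.32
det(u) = -0.01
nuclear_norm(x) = 0.24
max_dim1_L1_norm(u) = 0.49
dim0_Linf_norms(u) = [0.32, 0.13, 0.3]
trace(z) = -0.15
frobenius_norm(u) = 0.56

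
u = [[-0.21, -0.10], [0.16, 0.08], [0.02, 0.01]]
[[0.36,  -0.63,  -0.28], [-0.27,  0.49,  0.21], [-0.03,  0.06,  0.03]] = u @ [[-2.51, 2.24, 1.75], [1.70, 1.61, -0.87]]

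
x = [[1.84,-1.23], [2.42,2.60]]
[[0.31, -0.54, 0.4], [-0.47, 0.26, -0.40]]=x@[[0.03, -0.14, 0.07], [-0.21, 0.23, -0.22]]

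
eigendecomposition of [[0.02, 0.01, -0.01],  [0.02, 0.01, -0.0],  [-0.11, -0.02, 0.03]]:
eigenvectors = [[-0.26, -0.39, -0.00], [-0.10, 0.36, 0.71], [0.96, -0.85, 0.71]]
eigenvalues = [0.06, -0.01, 0.01]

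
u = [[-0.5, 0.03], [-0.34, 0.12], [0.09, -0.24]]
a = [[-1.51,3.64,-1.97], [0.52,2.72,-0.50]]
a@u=[[-0.66, 0.86], [-1.23, 0.46]]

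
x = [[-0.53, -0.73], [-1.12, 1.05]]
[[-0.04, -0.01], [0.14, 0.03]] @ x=[[0.03, 0.02], [-0.11, -0.07]]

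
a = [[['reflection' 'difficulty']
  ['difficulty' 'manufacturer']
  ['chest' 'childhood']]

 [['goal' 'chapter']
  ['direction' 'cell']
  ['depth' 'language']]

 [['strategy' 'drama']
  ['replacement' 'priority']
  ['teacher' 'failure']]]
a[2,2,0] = 'teacher'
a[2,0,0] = 'strategy'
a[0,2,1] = 'childhood'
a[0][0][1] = 'difficulty'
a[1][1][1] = 'cell'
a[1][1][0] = 'direction'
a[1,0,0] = 'goal'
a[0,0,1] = 'difficulty'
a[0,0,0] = 'reflection'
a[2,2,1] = 'failure'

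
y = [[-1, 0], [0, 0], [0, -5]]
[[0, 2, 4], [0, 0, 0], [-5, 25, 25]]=y@[[0, -2, -4], [1, -5, -5]]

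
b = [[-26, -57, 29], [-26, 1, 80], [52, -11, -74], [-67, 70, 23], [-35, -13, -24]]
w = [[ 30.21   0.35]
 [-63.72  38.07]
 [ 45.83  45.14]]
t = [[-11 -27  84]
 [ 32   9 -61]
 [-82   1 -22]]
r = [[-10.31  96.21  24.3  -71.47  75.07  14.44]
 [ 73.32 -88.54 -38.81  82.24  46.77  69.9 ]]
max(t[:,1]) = 9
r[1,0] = 73.32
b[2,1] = -11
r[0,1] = 96.21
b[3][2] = 23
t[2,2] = -22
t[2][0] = -82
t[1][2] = -61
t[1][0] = 32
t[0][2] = 84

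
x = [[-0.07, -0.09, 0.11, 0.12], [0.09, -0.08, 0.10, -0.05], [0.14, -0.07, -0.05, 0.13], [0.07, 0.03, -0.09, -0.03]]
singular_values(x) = [0.23, 0.22, 0.15, 0.01]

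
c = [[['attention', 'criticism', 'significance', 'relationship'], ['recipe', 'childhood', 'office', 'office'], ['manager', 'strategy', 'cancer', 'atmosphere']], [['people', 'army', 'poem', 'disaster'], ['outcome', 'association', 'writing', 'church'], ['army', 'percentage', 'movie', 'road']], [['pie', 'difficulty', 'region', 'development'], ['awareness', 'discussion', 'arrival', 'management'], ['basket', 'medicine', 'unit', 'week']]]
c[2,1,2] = 'arrival'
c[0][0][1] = 'criticism'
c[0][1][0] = 'recipe'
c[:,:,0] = [['attention', 'recipe', 'manager'], ['people', 'outcome', 'army'], ['pie', 'awareness', 'basket']]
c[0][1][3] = 'office'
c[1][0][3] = 'disaster'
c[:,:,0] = [['attention', 'recipe', 'manager'], ['people', 'outcome', 'army'], ['pie', 'awareness', 'basket']]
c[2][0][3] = 'development'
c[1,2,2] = 'movie'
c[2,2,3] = 'week'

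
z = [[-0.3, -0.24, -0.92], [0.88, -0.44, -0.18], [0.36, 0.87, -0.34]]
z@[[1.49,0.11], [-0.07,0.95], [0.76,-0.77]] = [[-1.13, 0.45], [1.21, -0.18], [0.22, 1.13]]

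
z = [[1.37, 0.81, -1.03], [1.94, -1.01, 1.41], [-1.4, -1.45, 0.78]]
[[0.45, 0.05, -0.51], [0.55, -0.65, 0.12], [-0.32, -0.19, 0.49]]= z @ [[0.31, -0.16, -0.15], [-0.16, 0.25, -0.06], [-0.15, -0.06, 0.25]]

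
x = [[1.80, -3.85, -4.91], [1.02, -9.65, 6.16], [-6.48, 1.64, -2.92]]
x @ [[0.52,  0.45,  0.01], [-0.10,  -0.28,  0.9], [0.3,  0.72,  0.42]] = [[-0.15, -1.65, -5.51], [3.34, 7.6, -6.09], [-4.41, -5.48, 0.18]]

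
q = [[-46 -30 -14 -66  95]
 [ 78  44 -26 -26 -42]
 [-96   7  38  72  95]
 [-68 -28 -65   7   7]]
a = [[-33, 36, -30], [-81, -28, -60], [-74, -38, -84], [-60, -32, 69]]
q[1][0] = 78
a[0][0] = -33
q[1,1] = 44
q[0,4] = 95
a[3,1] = -32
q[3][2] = -65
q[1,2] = -26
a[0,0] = -33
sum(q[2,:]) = 116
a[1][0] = -81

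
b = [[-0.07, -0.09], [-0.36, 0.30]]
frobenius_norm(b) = 0.48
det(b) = -0.05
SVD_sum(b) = [[0.0, -0.00], [-0.36, 0.30]] + [[-0.07, -0.09], [-0.0, -0.00]]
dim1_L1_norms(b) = [0.16, 0.66]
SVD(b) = [[0.01, -1.0], [-1.0, -0.01]] @ diag([0.4686317117822721, 0.11394875476290818]) @ [[0.77, -0.64], [0.64, 0.77]]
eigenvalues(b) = [-0.14, 0.37]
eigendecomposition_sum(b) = [[-0.12, -0.02], [-0.1, -0.02]] + [[0.05, -0.07], [-0.26, 0.32]]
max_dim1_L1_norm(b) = 0.66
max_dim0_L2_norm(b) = 0.37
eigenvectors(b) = [[-0.78, 0.2], [-0.63, -0.98]]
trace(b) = 0.23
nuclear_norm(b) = 0.58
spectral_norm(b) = 0.47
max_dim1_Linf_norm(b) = 0.36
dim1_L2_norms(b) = [0.11, 0.47]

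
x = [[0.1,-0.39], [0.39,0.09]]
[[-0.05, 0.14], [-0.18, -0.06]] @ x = [[0.05,0.03],[-0.04,0.06]]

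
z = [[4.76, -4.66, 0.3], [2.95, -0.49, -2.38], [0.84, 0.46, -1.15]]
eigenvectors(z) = [[(0.73+0j), (0.73-0j), (0.59+0j)], [(0.53-0.34j), 0.53+0.34j, (0.6+0j)], [0.17-0.20j, (0.17+0.2j), 0.54+0.00j]]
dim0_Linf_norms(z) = [4.76, 4.66, 2.38]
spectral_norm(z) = 7.17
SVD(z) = [[-0.91, 0.38, 0.12], [-0.4, -0.81, -0.44], [-0.07, -0.45, 0.89]] @ diag([7.166955377774362, 3.1523551813368322, 0.08548347027355796]) @ [[-0.78, 0.62, 0.1], [-0.29, -0.51, 0.81], [0.55, 0.6, 0.58]]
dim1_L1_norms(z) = [9.72, 5.82, 2.45]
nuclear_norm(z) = 10.40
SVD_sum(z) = [[5.11, -4.05, -0.69],[2.22, -1.76, -0.30],[0.38, -0.30, -0.05]] + [[-0.36, -0.62, 0.98], [0.75, 1.29, -2.06], [0.42, 0.72, -1.14]] + [[0.01, 0.01, 0.01], [-0.02, -0.02, -0.02], [0.04, 0.05, 0.04]]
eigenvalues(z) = [(1.41+2.13j), (1.41-2.13j), (0.3+0j)]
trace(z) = 3.12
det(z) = 1.93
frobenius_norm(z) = 7.83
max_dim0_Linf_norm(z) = 4.76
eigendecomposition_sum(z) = [[2.32-0.60j, (-2.16+3.19j), (-0.14-2.92j)], [1.42-1.54j, (-0.07+3.36j), -1.49-2.07j], [0.37-0.78j, (0.38+1.33j), -0.84-0.63j]] + [[2.32+0.60j, -2.16-3.19j, (-0.14+2.92j)], [(1.42+1.54j), (-0.07-3.36j), (-1.49+2.07j)], [0.37+0.78j, 0.38-1.33j, (-0.84+0.63j)]] + [[(0.12+0j), (-0.34-0j), (0.58+0j)], [(0.12+0j), (-0.35-0j), 0.59+0.00j], [(0.1+0j), -0.31-0.00j, (0.53+0j)]]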